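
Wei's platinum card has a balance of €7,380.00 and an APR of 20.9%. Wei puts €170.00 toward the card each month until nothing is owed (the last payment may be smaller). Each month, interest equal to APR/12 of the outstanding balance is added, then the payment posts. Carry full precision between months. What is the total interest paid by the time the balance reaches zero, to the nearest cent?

€6,511.82

Monthly rate r = 20.9%/12 = 1.74167% = 0.0174167.
Payoff takes n = ⌈−ln(1 − rB₀/P)/ln(1+r)⌉ = ⌈81.715⌉ = 82 payments; the last is €121.82.
Total paid = 81·€170.00 + €121.82 = €13,891.82.
Total interest = total paid − principal = €13,891.82 − €7,380.00 = €6,511.82.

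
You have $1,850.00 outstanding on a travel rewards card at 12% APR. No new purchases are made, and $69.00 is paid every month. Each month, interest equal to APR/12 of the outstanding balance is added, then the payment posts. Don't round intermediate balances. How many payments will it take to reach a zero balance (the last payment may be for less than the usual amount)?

Monthly rate r = 12%/12 = 1% = 0.01.
Recurrence: B ← B·(1+r) − $69.00.
Month 1: interest $18.50; balance after payment $1,799.50.
Month 2: interest $18.00; balance after payment $1,748.49.
Closed form: n = −ln(1 − rB₀/P)/ln(1+r) = −ln(0.73188)/ln(1.01) ≈ 31.369, so the balance reaches zero during payment 32.

32 months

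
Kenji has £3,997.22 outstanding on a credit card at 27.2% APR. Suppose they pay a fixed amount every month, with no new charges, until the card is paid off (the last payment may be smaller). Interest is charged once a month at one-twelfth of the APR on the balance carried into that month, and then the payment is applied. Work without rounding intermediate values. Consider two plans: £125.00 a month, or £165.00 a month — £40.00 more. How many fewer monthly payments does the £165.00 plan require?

22 fewer payments

Monthly rate r = 27.2%/12 = 2.26667% = 0.0226667.
At £125.00/mo: n = ⌈−ln(1 − rB₀/P)/ln(1+r)⌉ = 58 payments (last £71.66); total interest = total paid − £3,997.22 = £3,199.44.
At £165.00/mo: 36 payments (last £89.26); total interest £1,867.04.
Payments saved = 58 − 36 = 22.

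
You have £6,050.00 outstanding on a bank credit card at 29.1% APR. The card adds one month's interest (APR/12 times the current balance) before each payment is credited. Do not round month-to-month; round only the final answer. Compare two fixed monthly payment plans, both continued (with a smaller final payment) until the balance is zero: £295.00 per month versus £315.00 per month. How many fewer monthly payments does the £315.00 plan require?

Monthly rate r = 29.1%/12 = 2.425% = 0.02425.
At £295.00/mo: n = ⌈−ln(1 − rB₀/P)/ln(1+r)⌉ = 29 payments (last £209.10); total interest = total paid − £6,050.00 = £2,419.10.
At £315.00/mo: 27 payments (last £52.08); total interest £2,192.08.
Payments saved = 29 − 27 = 2.

2 fewer payments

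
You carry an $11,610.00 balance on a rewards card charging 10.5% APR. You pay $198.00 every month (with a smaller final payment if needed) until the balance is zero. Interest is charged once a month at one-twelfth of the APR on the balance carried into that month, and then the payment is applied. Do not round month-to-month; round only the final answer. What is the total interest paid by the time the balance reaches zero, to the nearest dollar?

Monthly rate r = 10.5%/12 = 0.875% = 0.00875.
Payoff takes n = ⌈−ln(1 − rB₀/P)/ln(1+r)⌉ = ⌈82.603⌉ = 83 payments; the last is $119.57.
Total paid = 82·$198.00 + $119.57 = $16,355.57.
Total interest = total paid − principal = $16,355.57 − $11,610.00 = $4,745.57.

$4,746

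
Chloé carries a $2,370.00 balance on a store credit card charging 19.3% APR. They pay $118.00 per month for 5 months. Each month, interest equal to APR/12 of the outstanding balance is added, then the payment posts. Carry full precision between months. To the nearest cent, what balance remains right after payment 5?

$1,957.53

Monthly rate r = 19.3%/12 = 1.60833% = 0.0160833.
Each month: B ← B·(1+r) − $118.00.
Month 1: interest $38.12; balance after payment $2,290.12.
Month 2: interest $36.83; balance after payment $2,208.95.
Month 3: interest $35.53; balance after payment $2,126.48.
Month 4: interest $34.20; balance after payment $2,042.68.
Month 5: interest $32.85; balance after payment $1,957.53.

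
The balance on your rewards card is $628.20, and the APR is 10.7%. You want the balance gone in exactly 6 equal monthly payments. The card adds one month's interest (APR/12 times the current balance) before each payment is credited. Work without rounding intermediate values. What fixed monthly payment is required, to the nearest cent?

Monthly rate r = 10.7%/12 = 0.891667% = 0.00891667.
Level-payment amortization: P = B₀·r / (1 − (1+r)^(−n)) = 628.20·0.00891667 / (1 − 1.00892^(−6)).
Denominator 1 − (1+r)^(−6) = 0.0518692721.
P = 5.60145 / 0.0518692721 ≈ 107.99.

$107.99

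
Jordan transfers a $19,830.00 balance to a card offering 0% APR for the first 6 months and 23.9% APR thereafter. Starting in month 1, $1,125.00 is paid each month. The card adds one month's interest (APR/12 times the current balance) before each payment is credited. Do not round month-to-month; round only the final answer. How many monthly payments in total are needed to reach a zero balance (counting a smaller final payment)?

20 months

Promo months 1–6 at r₀ = 0%/12 = 0; months 7+ at r₁ = 23.9%/12 = 0.0199167.
After month 6 (no interest yet): B = $19,830.00 − 6·$1,125.00 = $13,080.00.
Then at r₁ with $1,125.00/mo: n₂ = −ln(1 − r₁·B/P)/ln(1+r₁) ≈ 13.36 → 14 more payments.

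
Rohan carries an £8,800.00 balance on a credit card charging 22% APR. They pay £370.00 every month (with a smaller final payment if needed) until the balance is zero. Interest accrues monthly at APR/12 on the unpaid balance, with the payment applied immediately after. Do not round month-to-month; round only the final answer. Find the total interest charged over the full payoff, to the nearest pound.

£2,866

Monthly rate r = 22%/12 = 1.83333% = 0.0183333.
Payoff takes n = ⌈−ln(1 − rB₀/P)/ln(1+r)⌉ = ⌈31.527⌉ = 32 payments; the last is £195.92.
Total paid = 31·£370.00 + £195.92 = £11,665.92.
Total interest = total paid − principal = £11,665.92 − £8,800.00 = £2,865.92.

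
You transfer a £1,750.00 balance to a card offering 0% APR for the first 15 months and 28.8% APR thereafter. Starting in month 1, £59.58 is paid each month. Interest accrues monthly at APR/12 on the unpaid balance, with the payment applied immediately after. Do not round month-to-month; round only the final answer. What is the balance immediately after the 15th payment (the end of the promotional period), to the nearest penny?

£856.30

Promo months 1–15 at r₀ = 0%/12 = 0; months 16+ at r₁ = 28.8%/12 = 0.024.
After month 15 (no interest yet): B = £1,750.00 − 15·£59.58 = £856.30.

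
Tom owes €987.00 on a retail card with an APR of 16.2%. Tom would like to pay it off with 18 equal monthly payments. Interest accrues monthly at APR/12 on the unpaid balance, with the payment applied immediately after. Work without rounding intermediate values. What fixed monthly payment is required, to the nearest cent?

Monthly rate r = 16.2%/12 = 1.35% = 0.0135.
Level-payment amortization: P = B₀·r / (1 − (1+r)^(−n)) = 987.00·0.0135 / (1 − 1.0135^(−18)).
Denominator 1 − (1+r)^(−18) = 0.21445251.
P = 13.3245 / 0.21445251 ≈ 62.13.

€62.13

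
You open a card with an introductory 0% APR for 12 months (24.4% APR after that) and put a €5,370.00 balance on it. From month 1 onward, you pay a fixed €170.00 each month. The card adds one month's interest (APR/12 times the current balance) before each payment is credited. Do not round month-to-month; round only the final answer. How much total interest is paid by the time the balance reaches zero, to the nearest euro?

€960

Promo months 1–12 at r₀ = 0%/12 = 0; months 13+ at r₁ = 24.4%/12 = 0.0203333.
After month 12 (no interest yet): B = €5,370.00 − 12·€170.00 = €3,330.00.
Then at r₁ with €170.00/mo: n₂ = −ln(1 − r₁·B/P)/ln(1+r₁) ≈ 25.24 → 26 more payments.
Total paid = 37·€170.00 + €40.44 = €6,330.44; interest = €6,330.44 − €5,370.00 = €960.44.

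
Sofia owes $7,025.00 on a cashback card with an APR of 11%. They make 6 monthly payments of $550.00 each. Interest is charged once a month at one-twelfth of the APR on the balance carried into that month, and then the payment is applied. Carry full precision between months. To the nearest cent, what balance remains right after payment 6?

Monthly rate r = 11%/12 = 0.916667% = 0.00916667.
Each month: B ← B·(1+r) − $550.00.
Month 1: interest $64.40; balance after payment $6,539.40.
Month 2: interest $59.94; balance after payment $6,049.34.
Month 3: interest $55.45; balance after payment $5,554.79.
Month 4: interest $50.92; balance after payment $5,055.71.
Month 5: interest $46.34; balance after payment $4,552.06.
Month 6: interest $41.73; balance after payment $4,043.78.

$4,043.78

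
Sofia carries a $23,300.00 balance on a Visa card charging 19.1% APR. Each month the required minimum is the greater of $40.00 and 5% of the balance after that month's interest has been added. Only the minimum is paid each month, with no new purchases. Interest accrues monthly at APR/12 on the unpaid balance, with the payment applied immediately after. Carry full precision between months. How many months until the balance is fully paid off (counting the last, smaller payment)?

120 months

Monthly rate r = 19.1%/12 = 1.59167% = 0.0159167.
While 5% of the post-interest balance exceeds $40.00, each month B ← (B·(1+r))·(1 − 0.05), i.e. B shrinks by the factor (1+r)·0.95 = 0.96512.
This holds for months 1–96. Entering month 97 the balance is $771.26; 5% of the post-interest balance is now below $40.00, so the flat $40.00 minimum applies from here.
From month 97 a fixed $40.00 at rate r clears $771.26 in 24 more payments. Total: 96 + 24 = 120 months.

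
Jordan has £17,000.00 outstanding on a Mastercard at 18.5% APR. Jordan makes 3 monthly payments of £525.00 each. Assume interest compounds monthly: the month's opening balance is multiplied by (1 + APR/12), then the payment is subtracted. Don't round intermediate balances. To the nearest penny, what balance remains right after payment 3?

Monthly rate r = 18.5%/12 = 1.54167% = 0.0154167.
Each month: B ← B·(1+r) − £525.00.
Month 1: interest £262.08; balance after payment £16,737.08.
Month 2: interest £258.03; balance after payment £16,470.11.
Month 3: interest £253.91; balance after payment £16,199.03.

£16,199.03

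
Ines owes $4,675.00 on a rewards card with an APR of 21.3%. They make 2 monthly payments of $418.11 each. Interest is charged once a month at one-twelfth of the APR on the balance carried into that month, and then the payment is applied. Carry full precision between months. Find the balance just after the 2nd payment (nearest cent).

$3,998.79

Monthly rate r = 21.3%/12 = 1.775% = 0.01775.
Each month: B ← B·(1+r) − $418.11.
Month 1: interest $82.98; balance after payment $4,339.87.
Month 2: interest $77.03; balance after payment $3,998.79.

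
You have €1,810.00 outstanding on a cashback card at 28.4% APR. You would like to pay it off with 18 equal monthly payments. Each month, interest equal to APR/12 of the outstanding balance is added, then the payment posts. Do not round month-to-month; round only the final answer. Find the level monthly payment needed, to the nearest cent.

€124.66

Monthly rate r = 28.4%/12 = 2.36667% = 0.0236667.
Level-payment amortization: P = B₀·r / (1 − (1+r)^(−n)) = 1810.00·0.0236667 / (1 − 1.02367^(−18)).
Denominator 1 − (1+r)^(−18) = 0.343634283.
P = 42.8367 / 0.343634283 ≈ 124.66.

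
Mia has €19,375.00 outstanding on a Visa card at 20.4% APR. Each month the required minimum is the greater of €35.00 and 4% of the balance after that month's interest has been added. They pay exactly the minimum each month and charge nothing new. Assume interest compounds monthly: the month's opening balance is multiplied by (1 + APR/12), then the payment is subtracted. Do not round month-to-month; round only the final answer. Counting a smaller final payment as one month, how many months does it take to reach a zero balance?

163 months

Monthly rate r = 20.4%/12 = 1.7% = 0.017.
While 4% of the post-interest balance exceeds €35.00, each month B ← (B·(1+r))·(1 − 0.04), i.e. B shrinks by the factor (1+r)·0.96 = 0.97632.
This holds for months 1–130. Entering month 131 the balance is €859.46; 4% of the post-interest balance is now below €35.00, so the flat €35.00 minimum applies from here.
From month 131 a fixed €35.00 at rate r clears €859.46 in 33 more payments. Total: 130 + 33 = 163 months.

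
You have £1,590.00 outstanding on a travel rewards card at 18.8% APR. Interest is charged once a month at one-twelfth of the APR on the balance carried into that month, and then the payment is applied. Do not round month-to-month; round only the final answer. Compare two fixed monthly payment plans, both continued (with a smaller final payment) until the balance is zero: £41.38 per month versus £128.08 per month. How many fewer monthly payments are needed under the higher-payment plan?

Monthly rate r = 18.8%/12 = 1.56667% = 0.0156667.
At £41.38/mo: n = ⌈−ln(1 − rB₀/P)/ln(1+r)⌉ = 60 payments (last £10.95); total interest = total paid − £1,590.00 = £862.37.
At £128.08/mo: 14 payments (last £116.99); total interest £192.03.
Payments saved = 60 − 14 = 46.

46 fewer payments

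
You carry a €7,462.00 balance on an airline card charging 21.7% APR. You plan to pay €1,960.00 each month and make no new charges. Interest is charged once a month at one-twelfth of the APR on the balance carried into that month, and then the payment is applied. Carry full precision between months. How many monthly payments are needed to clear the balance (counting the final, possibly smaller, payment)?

Monthly rate r = 21.7%/12 = 1.80833% = 0.0180833.
Recurrence: B ← B·(1+r) − €1,960.00.
Month 1: interest €134.94; balance after payment €5,636.94.
Month 2: interest €101.93; balance after payment €3,778.87.
Month 3: interest €68.33; balance after payment €1,887.21.
Month 4: interest €34.13; balance after payment €0.00.

4 months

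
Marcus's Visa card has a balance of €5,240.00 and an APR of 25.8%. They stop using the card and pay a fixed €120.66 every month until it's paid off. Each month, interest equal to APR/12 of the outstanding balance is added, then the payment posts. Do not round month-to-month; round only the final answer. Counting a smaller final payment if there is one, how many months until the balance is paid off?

128 months

Monthly rate r = 25.8%/12 = 2.15% = 0.0215.
Recurrence: B ← B·(1+r) − €120.66.
Month 1: interest €112.66; balance after payment €5,232.00.
Month 2: interest €112.49; balance after payment €5,223.83.
Closed form: n = −ln(1 − rB₀/P)/ln(1+r) = −ln(0.066302)/ln(1.0215) ≈ 127.563, so the balance reaches zero during payment 128.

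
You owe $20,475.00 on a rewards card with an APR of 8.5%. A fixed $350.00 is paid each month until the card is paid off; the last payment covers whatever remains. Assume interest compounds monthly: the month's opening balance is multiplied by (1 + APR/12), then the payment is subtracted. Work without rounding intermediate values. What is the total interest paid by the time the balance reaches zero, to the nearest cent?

$6,057.75

Monthly rate r = 8.5%/12 = 0.708333% = 0.00708333.
Payoff takes n = ⌈−ln(1 − rB₀/P)/ln(1+r)⌉ = ⌈75.807⌉ = 76 payments; the last is $282.75.
Total paid = 75·$350.00 + $282.75 = $26,532.75.
Total interest = total paid − principal = $26,532.75 − $20,475.00 = $6,057.75.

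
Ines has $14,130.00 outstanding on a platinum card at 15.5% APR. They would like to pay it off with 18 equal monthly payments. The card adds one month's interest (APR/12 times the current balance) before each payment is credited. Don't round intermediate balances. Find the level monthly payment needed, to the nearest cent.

Monthly rate r = 15.5%/12 = 1.29167% = 0.0129167.
Level-payment amortization: P = B₀·r / (1 − (1+r)^(−n)) = 14130.00·0.0129167 / (1 − 1.01292^(−18)).
Denominator 1 − (1+r)^(−18) = 0.206269458.
P = 182.512 / 0.206269458 ≈ 884.83.

$884.83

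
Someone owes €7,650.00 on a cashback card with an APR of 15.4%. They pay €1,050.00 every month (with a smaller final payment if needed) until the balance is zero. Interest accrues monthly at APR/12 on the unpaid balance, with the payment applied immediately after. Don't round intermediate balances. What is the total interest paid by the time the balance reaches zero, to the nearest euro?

€434

Monthly rate r = 15.4%/12 = 1.28333% = 0.0128333.
Payoff takes n = ⌈−ln(1 − rB₀/P)/ln(1+r)⌉ = ⌈7.698⌉ = 8 payments; the last is €734.46.
Total paid = 7·€1,050.00 + €734.46 = €8,084.46.
Total interest = total paid − principal = €8,084.46 − €7,650.00 = €434.46.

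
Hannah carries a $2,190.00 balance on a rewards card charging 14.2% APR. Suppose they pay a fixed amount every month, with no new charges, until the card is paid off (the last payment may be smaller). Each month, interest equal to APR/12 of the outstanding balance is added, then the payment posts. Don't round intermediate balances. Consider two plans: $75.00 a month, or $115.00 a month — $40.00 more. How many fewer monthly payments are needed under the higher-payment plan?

Monthly rate r = 14.2%/12 = 1.18333% = 0.0118333.
At $75.00/mo: n = ⌈−ln(1 − rB₀/P)/ln(1+r)⌉ = 37 payments (last $2.79); total interest = total paid − $2,190.00 = $512.79.
At $115.00/mo: 22 payments (last $81.28); total interest $306.28.
Payments saved = 37 − 22 = 15.

15 fewer payments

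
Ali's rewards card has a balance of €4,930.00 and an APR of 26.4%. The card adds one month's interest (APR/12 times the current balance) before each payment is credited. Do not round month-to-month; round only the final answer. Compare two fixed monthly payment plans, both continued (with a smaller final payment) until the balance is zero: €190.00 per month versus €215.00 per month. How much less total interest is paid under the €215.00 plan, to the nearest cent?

€448.80

Monthly rate r = 26.4%/12 = 2.2% = 0.022.
At €190.00/mo: n = ⌈−ln(1 − rB₀/P)/ln(1+r)⌉ = 39 payments (last €166.06); total interest = total paid − €4,930.00 = €2,456.06.
At €215.00/mo: 33 payments (last €57.26); total interest €2,007.26.
Interest saved = €2,456.06 − €2,007.26 = €448.80.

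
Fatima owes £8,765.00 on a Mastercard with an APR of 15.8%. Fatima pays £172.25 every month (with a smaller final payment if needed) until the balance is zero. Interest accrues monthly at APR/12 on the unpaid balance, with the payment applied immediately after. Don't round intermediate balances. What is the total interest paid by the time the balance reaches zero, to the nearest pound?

Monthly rate r = 15.8%/12 = 1.31667% = 0.0131667.
Payoff takes n = ⌈−ln(1 − rB₀/P)/ln(1+r)⌉ = ⌈84.753⌉ = 85 payments; the last is £129.93.
Total paid = 84·£172.25 + £129.93 = £14,598.93.
Total interest = total paid − principal = £14,598.93 − £8,765.00 = £5,833.93.

£5,834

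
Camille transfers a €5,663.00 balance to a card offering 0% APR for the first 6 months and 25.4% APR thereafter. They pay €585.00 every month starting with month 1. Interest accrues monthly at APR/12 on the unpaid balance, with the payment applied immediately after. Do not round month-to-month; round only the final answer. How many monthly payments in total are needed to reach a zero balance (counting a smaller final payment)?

10 months

Promo months 1–6 at r₀ = 0%/12 = 0; months 7+ at r₁ = 25.4%/12 = 0.0211667.
After month 6 (no interest yet): B = €5,663.00 − 6·€585.00 = €2,153.00.
Then at r₁ with €585.00/mo: n₂ = −ln(1 − r₁·B/P)/ln(1+r₁) ≈ 3.87 → 4 more payments.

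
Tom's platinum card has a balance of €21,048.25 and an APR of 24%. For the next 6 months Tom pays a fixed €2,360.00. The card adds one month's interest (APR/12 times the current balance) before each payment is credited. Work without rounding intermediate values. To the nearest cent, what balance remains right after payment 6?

€8,816.58

Monthly rate r = 24%/12 = 2% = 0.02.
Each month: B ← B·(1+r) − €2,360.00.
Month 1: interest €420.97; balance after payment €19,109.22.
Month 2: interest €382.18; balance after payment €17,131.40.
Month 3: interest €342.63; balance after payment €15,114.03.
Month 4: interest €302.28; balance after payment €13,056.31.
Month 5: interest €261.13; balance after payment €10,957.43.
Month 6: interest €219.15; balance after payment €8,816.58.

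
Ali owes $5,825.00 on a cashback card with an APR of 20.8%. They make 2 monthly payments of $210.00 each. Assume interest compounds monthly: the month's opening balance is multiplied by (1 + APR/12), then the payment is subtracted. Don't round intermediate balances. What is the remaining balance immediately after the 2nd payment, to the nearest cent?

Monthly rate r = 20.8%/12 = 1.73333% = 0.0173333.
Each month: B ← B·(1+r) − $210.00.
Month 1: interest $100.97; balance after payment $5,715.97.
Month 2: interest $99.08; balance after payment $5,605.04.

$5,605.04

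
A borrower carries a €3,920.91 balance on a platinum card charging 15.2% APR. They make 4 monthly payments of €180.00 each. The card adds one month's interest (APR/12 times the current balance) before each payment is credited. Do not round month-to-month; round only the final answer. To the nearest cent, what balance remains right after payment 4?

Monthly rate r = 15.2%/12 = 1.26667% = 0.0126667.
Each month: B ← B·(1+r) − €180.00.
Month 1: interest €49.66; balance after payment €3,790.57.
Month 2: interest €48.01; balance after payment €3,658.59.
Month 3: interest €46.34; balance after payment €3,524.93.
Month 4: interest €44.65; balance after payment €3,389.58.

€3,389.58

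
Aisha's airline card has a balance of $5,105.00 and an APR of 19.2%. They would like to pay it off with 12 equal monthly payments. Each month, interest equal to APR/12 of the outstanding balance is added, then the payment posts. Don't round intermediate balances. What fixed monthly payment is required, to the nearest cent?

$470.95

Monthly rate r = 19.2%/12 = 1.6% = 0.016.
Level-payment amortization: P = B₀·r / (1 − (1+r)^(−n)) = 5105.00·0.016 / (1 − 1.016^(−12)).
Denominator 1 − (1+r)^(−12) = 0.173437868.
P = 81.68 / 0.173437868 ≈ 470.95.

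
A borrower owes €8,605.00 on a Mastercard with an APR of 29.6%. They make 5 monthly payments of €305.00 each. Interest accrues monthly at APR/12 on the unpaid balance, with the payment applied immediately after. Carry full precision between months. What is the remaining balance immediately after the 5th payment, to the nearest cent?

€8,117.84

Monthly rate r = 29.6%/12 = 2.46667% = 0.0246667.
Each month: B ← B·(1+r) − €305.00.
Month 1: interest €212.26; balance after payment €8,512.26.
Month 2: interest €209.97; balance after payment €8,417.23.
Month 3: interest €207.62; balance after payment €8,319.85.
Month 4: interest €205.22; balance after payment €8,220.07.
Month 5: interest €202.76; balance after payment €8,117.84.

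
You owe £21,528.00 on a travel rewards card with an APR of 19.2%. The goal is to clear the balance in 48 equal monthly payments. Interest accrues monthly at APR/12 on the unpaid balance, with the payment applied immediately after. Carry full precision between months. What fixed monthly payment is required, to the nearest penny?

£645.96

Monthly rate r = 19.2%/12 = 1.6% = 0.016.
Level-payment amortization: P = B₀·r / (1 − (1+r)^(−n)) = 21528.00·0.016 / (1 − 1.016^(−48)).
Denominator 1 − (1+r)^(−48) = 0.533230986.
P = 344.448 / 0.533230986 ≈ 645.96.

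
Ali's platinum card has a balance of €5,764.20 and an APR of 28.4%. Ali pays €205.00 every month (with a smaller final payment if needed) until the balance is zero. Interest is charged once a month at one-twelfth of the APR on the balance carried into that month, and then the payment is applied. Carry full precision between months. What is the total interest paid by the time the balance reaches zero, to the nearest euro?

Monthly rate r = 28.4%/12 = 2.36667% = 0.0236667.
Payoff takes n = ⌈−ln(1 − rB₀/P)/ln(1+r)⌉ = ⌈46.813⌉ = 47 payments; the last is €167.03.
Total paid = 46·€205.00 + €167.03 = €9,597.03.
Total interest = total paid − principal = €9,597.03 − €5,764.20 = €3,832.83.

€3,833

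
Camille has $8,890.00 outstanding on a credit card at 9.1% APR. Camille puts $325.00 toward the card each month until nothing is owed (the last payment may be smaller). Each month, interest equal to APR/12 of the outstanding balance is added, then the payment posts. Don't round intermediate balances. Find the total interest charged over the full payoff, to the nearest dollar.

Monthly rate r = 9.1%/12 = 0.758333% = 0.00758333.
Payoff takes n = ⌈−ln(1 − rB₀/P)/ln(1+r)⌉ = ⌈30.773⌉ = 31 payments; the last is $251.32.
Total paid = 30·$325.00 + $251.32 = $10,001.32.
Total interest = total paid − principal = $10,001.32 − $8,890.00 = $1,111.32.

$1,111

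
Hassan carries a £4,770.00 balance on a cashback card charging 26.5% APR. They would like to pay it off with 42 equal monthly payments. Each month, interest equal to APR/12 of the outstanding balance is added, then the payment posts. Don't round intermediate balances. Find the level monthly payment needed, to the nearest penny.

Monthly rate r = 26.5%/12 = 2.20833% = 0.0220833.
Level-payment amortization: P = B₀·r / (1 − (1+r)^(−n)) = 4770.00·0.0220833 / (1 − 1.02208^(−42)).
Denominator 1 − (1+r)^(−42) = 0.600446327.
P = 105.338 / 0.600446327 ≈ 175.43.

£175.43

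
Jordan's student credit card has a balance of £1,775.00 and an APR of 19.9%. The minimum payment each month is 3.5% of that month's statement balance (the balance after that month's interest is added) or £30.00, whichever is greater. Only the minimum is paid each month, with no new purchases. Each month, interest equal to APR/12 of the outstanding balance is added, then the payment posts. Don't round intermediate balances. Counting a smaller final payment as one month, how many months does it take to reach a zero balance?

Monthly rate r = 19.9%/12 = 1.65833% = 0.0165833.
While 3.5% of the post-interest balance exceeds £30.00, each month B ← (B·(1+r))·(1 − 0.035), i.e. B shrinks by the factor (1+r)·0.965 = 0.981.
This holds for months 1–39. Entering month 40 the balance is £840.12; 3.5% of the post-interest balance is now below £30.00, so the flat £30.00 minimum applies from here.
From month 40 a fixed £30.00 at rate r clears £840.12 in 38 more payments. Total: 39 + 38 = 77 months.

77 months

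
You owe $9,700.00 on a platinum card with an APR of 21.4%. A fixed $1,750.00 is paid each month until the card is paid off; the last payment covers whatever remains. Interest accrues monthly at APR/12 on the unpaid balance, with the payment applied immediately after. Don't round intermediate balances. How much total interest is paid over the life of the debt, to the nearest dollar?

Monthly rate r = 21.4%/12 = 1.78333% = 0.0178333.
Payoff takes n = ⌈−ln(1 − rB₀/P)/ln(1+r)⌉ = ⌈5.888⌉ = 6 payments; the last is $1,555.88.
Total paid = 5·$1,750.00 + $1,555.88 = $10,305.88.
Total interest = total paid − principal = $10,305.88 − $9,700.00 = $605.88.

$606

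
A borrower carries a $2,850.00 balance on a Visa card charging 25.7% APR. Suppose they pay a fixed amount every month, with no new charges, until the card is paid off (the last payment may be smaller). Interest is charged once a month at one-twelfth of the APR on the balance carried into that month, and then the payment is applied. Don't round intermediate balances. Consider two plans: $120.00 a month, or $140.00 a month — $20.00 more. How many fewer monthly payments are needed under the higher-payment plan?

Monthly rate r = 25.7%/12 = 2.14167% = 0.0214167.
At $120.00/mo: n = ⌈−ln(1 − rB₀/P)/ln(1+r)⌉ = 34 payments (last $64.32); total interest = total paid − $2,850.00 = $1,174.32.
At $140.00/mo: 28 payments (last $3.50); total interest $933.50.
Payments saved = 34 − 28 = 6.

6 fewer payments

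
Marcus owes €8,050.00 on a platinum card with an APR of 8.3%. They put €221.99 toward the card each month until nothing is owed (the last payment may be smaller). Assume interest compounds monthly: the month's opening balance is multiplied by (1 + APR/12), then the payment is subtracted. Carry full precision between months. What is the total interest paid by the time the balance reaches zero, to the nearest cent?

Monthly rate r = 8.3%/12 = 0.691667% = 0.00691667.
Payoff takes n = ⌈−ln(1 − rB₀/P)/ln(1+r)⌉ = ⌈41.895⌉ = 42 payments; the last is €198.68.
Total paid = 41·€221.99 + €198.68 = €9,300.27.
Total interest = total paid − principal = €9,300.27 − €8,050.00 = €1,250.27.

€1,250.27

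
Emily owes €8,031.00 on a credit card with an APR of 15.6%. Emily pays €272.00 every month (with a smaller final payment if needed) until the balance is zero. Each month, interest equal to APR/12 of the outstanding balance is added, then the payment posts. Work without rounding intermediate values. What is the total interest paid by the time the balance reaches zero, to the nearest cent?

Monthly rate r = 15.6%/12 = 1.3% = 0.013.
Payoff takes n = ⌈−ln(1 − rB₀/P)/ln(1+r)⌉ = ⌈37.491⌉ = 38 payments; the last is €133.94.
Total paid = 37·€272.00 + €133.94 = €10,197.94.
Total interest = total paid − principal = €10,197.94 − €8,031.00 = €2,166.94.

€2,166.94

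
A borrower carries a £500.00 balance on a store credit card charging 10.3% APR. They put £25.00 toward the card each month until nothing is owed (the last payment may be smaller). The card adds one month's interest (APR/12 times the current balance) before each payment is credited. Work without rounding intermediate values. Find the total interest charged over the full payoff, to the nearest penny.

Monthly rate r = 10.3%/12 = 0.858333% = 0.00858333.
Payoff takes n = ⌈−ln(1 − rB₀/P)/ln(1+r)⌉ = ⌈22.037⌉ = 23 payments; the last is £0.92.
Total paid = 22·£25.00 + £0.92 = £550.92.
Total interest = total paid − principal = £550.92 − £500.00 = £50.92.

£50.92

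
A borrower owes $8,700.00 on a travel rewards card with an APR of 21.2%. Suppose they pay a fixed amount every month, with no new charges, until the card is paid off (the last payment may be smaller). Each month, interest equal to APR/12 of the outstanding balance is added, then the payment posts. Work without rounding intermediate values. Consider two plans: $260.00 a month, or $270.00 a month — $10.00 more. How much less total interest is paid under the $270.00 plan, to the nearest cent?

Monthly rate r = 21.2%/12 = 1.76667% = 0.0176667.
At $260.00/mo: n = ⌈−ln(1 − rB₀/P)/ln(1+r)⌉ = 52 payments (last $19.20); total interest = total paid − $8,700.00 = $4,579.20.
At $270.00/mo: 49 payments (last $25.68); total interest $4,285.68.
Interest saved = $4,579.20 − $4,285.68 = $293.52.

$293.52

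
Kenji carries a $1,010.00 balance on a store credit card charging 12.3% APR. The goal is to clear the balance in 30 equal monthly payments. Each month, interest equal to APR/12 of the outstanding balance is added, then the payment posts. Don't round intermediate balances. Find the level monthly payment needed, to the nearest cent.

Monthly rate r = 12.3%/12 = 1.025% = 0.01025.
Level-payment amortization: P = B₀·r / (1 − (1+r)^(−n)) = 1010.00·0.01025 / (1 − 1.01025^(−30)).
Denominator 1 − (1+r)^(−30) = 0.263565329.
P = 10.3525 / 0.263565329 ≈ 39.28.

$39.28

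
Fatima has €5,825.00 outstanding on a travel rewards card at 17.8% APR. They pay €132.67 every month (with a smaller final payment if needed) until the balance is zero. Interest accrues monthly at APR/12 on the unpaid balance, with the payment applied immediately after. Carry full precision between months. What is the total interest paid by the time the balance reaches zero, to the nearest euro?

Monthly rate r = 17.8%/12 = 1.48333% = 0.0148333.
Payoff takes n = ⌈−ln(1 − rB₀/P)/ln(1+r)⌉ = ⌈71.545⌉ = 72 payments; the last is €72.59.
Total paid = 71·€132.67 + €72.59 = €9,492.16.
Total interest = total paid − principal = €9,492.16 − €5,825.00 = €3,667.16.

€3,667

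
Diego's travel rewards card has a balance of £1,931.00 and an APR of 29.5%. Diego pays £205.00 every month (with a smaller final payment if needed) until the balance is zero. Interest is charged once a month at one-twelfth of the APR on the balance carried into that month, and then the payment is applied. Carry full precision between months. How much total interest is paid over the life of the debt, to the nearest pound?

Monthly rate r = 29.5%/12 = 2.45833% = 0.0245833.
Payoff takes n = ⌈−ln(1 − rB₀/P)/ln(1+r)⌉ = ⌈10.846⌉ = 11 payments; the last is £173.67.
Total paid = 10·£205.00 + £173.67 = £2,223.67.
Total interest = total paid − principal = £2,223.67 − £1,931.00 = £292.67.

£293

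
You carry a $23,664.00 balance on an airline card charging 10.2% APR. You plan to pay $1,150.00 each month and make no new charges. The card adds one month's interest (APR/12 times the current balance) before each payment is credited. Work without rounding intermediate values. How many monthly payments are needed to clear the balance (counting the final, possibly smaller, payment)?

23 payments

Monthly rate r = 10.2%/12 = 0.85% = 0.0085.
Recurrence: B ← B·(1+r) − $1,150.00.
Month 1: interest $201.14; balance after payment $22,715.14.
Month 2: interest $193.08; balance after payment $21,758.22.
Closed form: n = −ln(1 − rB₀/P)/ln(1+r) = −ln(0.82509)/ln(1.0085) ≈ 22.715, so the balance reaches zero during payment 23.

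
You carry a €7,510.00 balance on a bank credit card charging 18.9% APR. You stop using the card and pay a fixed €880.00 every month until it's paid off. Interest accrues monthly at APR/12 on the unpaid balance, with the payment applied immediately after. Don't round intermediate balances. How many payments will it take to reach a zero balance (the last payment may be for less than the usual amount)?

Monthly rate r = 18.9%/12 = 1.575% = 0.01575.
Recurrence: B ← B·(1+r) − €880.00.
Month 1: interest €118.28; balance after payment €6,748.28.
Month 2: interest €106.29; balance after payment €5,974.57.
Closed form: n = −ln(1 − rB₀/P)/ln(1+r) = −ln(0.86559)/ln(1.01575) ≈ 9.237, so the balance reaches zero during payment 10.

10 months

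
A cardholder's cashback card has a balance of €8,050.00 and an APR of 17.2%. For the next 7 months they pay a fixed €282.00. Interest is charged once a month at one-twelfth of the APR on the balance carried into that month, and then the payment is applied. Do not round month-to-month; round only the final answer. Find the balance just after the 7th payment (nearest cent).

Monthly rate r = 17.2%/12 = 1.43333% = 0.0143333.
Each month: B ← B·(1+r) − €282.00.
Month 1: interest €115.38; balance after payment €7,883.38.
Month 2: interest €113.00; balance after payment €7,714.38.
Month 3: interest €110.57; balance after payment €7,542.95.
Month 4: interest €108.12; balance after payment €7,369.07.
Month 5: interest €105.62; balance after payment €7,192.69.
Month 6: interest €103.10; balance after payment €7,013.79.
Month 7: interest €100.53; balance after payment €6,832.32.

€6,832.32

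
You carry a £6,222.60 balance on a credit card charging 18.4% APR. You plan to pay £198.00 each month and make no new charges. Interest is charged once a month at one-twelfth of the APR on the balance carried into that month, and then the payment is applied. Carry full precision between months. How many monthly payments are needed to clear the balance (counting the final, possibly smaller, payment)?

Monthly rate r = 18.4%/12 = 1.53333% = 0.0153333.
Recurrence: B ← B·(1+r) − £198.00.
Month 1: interest £95.41; balance after payment £6,120.01.
Month 2: interest £93.84; balance after payment £6,015.85.
Closed form: n = −ln(1 − rB₀/P)/ln(1+r) = −ln(0.51812)/ln(1.01533) ≈ 43.212, so the balance reaches zero during payment 44.

44 payments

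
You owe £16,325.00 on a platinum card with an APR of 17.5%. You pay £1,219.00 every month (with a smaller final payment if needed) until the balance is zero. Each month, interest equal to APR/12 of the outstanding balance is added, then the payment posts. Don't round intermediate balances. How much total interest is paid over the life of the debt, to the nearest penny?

£1,969.98

Monthly rate r = 17.5%/12 = 1.45833% = 0.0145833.
Payoff takes n = ⌈−ln(1 − rB₀/P)/ln(1+r)⌉ = ⌈15.008⌉ = 16 payments; the last is £9.98.
Total paid = 15·£1,219.00 + £9.98 = £18,294.98.
Total interest = total paid − principal = £18,294.98 − £16,325.00 = £1,969.98.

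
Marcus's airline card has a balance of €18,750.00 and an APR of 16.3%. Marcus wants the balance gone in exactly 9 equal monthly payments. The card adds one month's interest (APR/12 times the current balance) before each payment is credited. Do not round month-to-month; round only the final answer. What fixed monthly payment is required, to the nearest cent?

Monthly rate r = 16.3%/12 = 1.35833% = 0.0135833.
Level-payment amortization: P = B₀·r / (1 − (1+r)^(−n)) = 18750.00·0.0135833 / (1 − 1.01358^(−9)).
Denominator 1 − (1+r)^(−9) = 0.114344439.
P = 254.688 / 0.114344439 ≈ 2227.37.

€2,227.37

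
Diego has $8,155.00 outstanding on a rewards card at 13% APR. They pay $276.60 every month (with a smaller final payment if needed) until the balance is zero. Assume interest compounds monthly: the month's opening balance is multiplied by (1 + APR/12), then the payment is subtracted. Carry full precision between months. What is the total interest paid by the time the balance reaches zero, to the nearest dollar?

$1,723

Monthly rate r = 13%/12 = 1.08333% = 0.0108333.
Payoff takes n = ⌈−ln(1 − rB₀/P)/ln(1+r)⌉ = ⌈35.710⌉ = 36 payments; the last is $196.73.
Total paid = 35·$276.60 + $196.73 = $9,877.73.
Total interest = total paid − principal = $9,877.73 − $8,155.00 = $1,722.73.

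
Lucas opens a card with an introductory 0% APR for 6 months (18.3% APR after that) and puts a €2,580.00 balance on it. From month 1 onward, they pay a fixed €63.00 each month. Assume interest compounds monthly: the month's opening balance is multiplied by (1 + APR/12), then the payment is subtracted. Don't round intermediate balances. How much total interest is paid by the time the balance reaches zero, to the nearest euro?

Promo months 1–6 at r₀ = 0%/12 = 0; months 7+ at r₁ = 18.3%/12 = 0.01525.
After month 6 (no interest yet): B = €2,580.00 − 6·€63.00 = €2,202.00.
Then at r₁ with €63.00/mo: n₂ = −ln(1 − r₁·B/P)/ln(1+r₁) ≈ 50.31 → 51 more payments.
Total paid = 56·€63.00 + €19.80 = €3,547.80; interest = €3,547.80 − €2,580.00 = €967.80.

€968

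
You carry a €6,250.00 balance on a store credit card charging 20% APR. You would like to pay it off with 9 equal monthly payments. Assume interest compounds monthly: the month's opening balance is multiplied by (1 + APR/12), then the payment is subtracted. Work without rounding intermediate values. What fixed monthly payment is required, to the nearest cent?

Monthly rate r = 20%/12 = 1.66667% = 0.0166667.
Level-payment amortization: P = B₀·r / (1 − (1+r)^(−n)) = 6250.00·0.0166667 / (1 − 1.01667^(−9)).
Denominator 1 − (1+r)^(−9) = 0.138227287.
P = 104.167 / 0.138227287 ≈ 753.59.

€753.59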